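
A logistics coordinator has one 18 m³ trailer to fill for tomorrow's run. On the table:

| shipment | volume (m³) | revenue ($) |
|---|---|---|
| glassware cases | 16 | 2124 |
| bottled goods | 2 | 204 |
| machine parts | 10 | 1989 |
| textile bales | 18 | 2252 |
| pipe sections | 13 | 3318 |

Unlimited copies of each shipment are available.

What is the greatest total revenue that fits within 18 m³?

3726

By revenue per m³: pipe sections 255.23, machine parts 198.90, glassware cases 132.75, textile bales 125.11 lead.
2×bottled goods + pipe sections uses 17 of the 18 m³ and totals 3726.
The spare 1 m³ is too small for any remaining shipment, and no exchange beats 3726.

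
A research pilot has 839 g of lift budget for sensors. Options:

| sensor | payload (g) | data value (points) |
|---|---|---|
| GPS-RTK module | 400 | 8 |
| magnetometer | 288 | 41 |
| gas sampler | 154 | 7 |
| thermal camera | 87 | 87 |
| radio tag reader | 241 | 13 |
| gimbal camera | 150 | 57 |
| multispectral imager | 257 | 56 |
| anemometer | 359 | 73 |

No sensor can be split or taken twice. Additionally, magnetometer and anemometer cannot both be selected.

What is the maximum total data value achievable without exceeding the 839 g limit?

Taking magnetometer + thermal camera + gimbal camera + multispectral imager: 782 g used, 241 in data value.
Next best is thermal camera + radio tag reader + gimbal camera + anemometer at 230 (837 g) — short by 11.

241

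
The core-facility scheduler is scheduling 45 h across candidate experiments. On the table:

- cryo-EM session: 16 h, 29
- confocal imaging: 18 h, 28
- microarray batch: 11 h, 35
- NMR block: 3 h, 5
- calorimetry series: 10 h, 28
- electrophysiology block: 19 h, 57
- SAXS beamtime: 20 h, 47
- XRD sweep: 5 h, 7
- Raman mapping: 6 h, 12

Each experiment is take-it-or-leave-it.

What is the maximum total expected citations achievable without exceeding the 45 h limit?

127

By expected citations per h: microarray batch 3.18, electrophysiology block 3.00, calorimetry series 2.80, SAXS beamtime 2.35 lead.
The ratio heuristic lands on microarray batch + NMR block + calorimetry series + electrophysiology block (125) but leaves 2 h idle.
The 3 h tied up in NMR block is better spent on XRD sweep — total rises to 127 (45 h).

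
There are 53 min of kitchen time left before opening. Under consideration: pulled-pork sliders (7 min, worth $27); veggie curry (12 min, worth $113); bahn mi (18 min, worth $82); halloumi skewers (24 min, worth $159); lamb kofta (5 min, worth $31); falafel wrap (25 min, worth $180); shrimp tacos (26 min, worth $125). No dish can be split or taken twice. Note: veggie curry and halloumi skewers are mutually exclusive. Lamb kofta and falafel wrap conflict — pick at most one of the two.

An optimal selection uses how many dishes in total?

Optimal total is 339.
For example halloumi skewers + falafel wrap achieves it, using 49 min.
All optima have 2 dishes.

2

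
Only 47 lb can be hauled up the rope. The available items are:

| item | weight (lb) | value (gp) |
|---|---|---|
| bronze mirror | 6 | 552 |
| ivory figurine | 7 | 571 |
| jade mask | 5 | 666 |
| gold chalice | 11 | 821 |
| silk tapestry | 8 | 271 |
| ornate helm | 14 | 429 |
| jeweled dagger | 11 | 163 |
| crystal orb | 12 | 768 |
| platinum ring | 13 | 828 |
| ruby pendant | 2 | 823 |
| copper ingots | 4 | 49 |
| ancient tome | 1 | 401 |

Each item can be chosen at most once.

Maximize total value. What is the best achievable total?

Ranking by ratio (value/lb): ruby pendant 411.50, ancient tome 401.00, jade mask 133.20, bronze mirror 92.00.
Taking the top-ratio items first gives bronze mirror + ivory figurine + jade mask + gold chalice + crystal orb + ruby pendant + ancient tome for 4602 (44 lb).
Replace crystal orb with platinum ring: the trade gains 60 net, giving 4662 at 45 lb.
Every other selection either busts 47 lb or fails to beat 4662.

4662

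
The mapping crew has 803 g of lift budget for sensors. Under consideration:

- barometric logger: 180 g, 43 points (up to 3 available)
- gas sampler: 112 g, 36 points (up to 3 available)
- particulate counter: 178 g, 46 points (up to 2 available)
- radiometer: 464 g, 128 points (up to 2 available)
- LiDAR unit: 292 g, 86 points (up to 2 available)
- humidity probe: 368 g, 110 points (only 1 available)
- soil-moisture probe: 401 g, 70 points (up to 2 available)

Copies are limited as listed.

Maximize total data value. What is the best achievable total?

The ratio heuristic lands on 3×gas sampler + humidity probe (218) but leaves 99 g idle.
Replace humidity probe with radiometer: the trade gains 18 net, giving 236 at 800 g.

236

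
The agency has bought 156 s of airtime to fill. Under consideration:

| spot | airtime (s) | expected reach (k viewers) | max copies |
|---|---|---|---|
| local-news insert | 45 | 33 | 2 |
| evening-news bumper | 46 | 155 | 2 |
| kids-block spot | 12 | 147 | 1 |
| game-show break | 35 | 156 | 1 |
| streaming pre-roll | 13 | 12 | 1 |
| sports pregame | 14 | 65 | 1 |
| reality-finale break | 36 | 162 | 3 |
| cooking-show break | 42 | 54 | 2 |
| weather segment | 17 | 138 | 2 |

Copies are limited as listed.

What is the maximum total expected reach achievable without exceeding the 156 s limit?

909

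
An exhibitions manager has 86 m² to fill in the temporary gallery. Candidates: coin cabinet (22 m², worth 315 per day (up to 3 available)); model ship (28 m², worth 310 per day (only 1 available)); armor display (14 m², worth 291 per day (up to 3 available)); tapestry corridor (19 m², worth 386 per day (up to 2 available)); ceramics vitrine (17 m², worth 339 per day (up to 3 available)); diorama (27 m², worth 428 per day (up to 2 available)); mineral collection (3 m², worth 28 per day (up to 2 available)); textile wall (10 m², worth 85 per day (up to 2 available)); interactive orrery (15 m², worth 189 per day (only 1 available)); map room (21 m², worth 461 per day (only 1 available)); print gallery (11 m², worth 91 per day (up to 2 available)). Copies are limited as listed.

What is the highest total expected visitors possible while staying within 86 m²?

1769

A density-first pass picks 3×armor display + tapestry corridor + mineral collection + map room — 1748 at 85 m².
Replace 2×armor display and tapestry corridor and mineral collection with 3×ceramics vitrine: the trade gains 21 net, giving 1769 at 86 m².
That's the maximum — no swap from here does better than 1769.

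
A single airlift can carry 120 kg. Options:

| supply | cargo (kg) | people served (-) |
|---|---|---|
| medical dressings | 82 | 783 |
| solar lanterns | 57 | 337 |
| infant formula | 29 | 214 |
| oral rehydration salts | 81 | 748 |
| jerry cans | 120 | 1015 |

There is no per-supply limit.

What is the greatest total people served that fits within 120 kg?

A density-first pass picks medical dressings + infant formula — 997 at 111 kg.
Dropping medical dressings and infant formula frees 111 kg; slotting in jerry cans (120 kg) lifts the total to 1015 at 120 kg.
That's the maximum — no swap from here does better than 1015.

1015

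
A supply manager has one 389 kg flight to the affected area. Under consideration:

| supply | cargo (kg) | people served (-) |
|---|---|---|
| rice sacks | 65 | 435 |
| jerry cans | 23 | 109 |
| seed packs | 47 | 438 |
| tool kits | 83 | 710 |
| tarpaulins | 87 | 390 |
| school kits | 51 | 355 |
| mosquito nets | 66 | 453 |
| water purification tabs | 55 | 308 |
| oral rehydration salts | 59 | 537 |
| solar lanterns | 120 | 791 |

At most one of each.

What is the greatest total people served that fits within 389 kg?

2940

Greedy by ratio would take rice sacks + seed packs + tool kits + school kits + mosquito nets + oral rehydration salts: 371 kg used, total 2928.
Replace rice sacks and mosquito nets with jerry cans + solar lanterns: the trade gains 12 net, giving 2940 at 383 kg.
Next best is seed packs + tool kits + mosquito nets + oral rehydration salts + solar lanterns at 2929 (375 kg) — short by 11.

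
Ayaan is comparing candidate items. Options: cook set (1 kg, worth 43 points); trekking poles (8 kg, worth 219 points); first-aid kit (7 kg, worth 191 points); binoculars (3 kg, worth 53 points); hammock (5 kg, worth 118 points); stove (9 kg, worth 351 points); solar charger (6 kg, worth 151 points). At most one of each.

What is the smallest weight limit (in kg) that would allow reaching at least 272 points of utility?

Minimise kg subject to total utility ≥ 272.
stove reaches 351 using 9 kg.
No combination under 9 kg hits 272.

9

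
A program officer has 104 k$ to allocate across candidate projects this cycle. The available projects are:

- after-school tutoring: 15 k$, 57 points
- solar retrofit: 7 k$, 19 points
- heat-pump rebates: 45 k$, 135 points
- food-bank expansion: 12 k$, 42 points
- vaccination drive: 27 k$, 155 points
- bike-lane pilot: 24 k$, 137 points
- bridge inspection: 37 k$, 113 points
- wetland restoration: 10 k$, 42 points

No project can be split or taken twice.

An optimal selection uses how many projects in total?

4

Best achievable projected impact is 462.
For example after-school tutoring + vaccination drive + bike-lane pilot + bridge inspection achieves it, using 103 k$.
All optima have 4 projects.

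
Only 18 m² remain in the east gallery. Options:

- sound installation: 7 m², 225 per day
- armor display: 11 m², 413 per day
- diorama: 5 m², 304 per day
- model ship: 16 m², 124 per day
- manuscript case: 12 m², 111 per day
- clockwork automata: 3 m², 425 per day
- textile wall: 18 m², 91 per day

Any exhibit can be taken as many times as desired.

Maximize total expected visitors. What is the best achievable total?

Density check — clockwork automata 141.67, diorama 60.80, armor display 37.55 are the best per m².
6×clockwork automata uses 18 of the 18 m² and totals 2550.

2550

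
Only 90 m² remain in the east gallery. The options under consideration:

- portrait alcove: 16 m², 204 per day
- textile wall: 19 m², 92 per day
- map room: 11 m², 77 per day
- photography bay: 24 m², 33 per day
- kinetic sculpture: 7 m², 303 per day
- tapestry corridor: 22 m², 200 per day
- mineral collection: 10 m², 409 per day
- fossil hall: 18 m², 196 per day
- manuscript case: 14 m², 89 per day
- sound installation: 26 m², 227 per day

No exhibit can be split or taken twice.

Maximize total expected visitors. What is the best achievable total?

1416

A density-first pass picks portrait alcove + map room + kinetic sculpture + tapestry corridor + mineral collection + fossil hall — 1389 at 84 m².
Replace tapestry corridor with sound installation: the trade gains 27 net, giving 1416 at 88 m².
Nothing else within 90 m² beats 1416.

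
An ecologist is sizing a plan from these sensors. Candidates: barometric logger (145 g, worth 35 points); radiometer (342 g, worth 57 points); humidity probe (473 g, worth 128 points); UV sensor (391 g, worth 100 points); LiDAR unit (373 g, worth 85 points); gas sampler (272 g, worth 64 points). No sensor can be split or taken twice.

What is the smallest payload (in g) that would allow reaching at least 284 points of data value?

Look for the lowest-payload combination reaching 284.
Taking humidity probe + UV sensor + gas sampler gives 292 (≥ 284) for 1136 g.
Below 1136 g the best achievable stays under 284.

1136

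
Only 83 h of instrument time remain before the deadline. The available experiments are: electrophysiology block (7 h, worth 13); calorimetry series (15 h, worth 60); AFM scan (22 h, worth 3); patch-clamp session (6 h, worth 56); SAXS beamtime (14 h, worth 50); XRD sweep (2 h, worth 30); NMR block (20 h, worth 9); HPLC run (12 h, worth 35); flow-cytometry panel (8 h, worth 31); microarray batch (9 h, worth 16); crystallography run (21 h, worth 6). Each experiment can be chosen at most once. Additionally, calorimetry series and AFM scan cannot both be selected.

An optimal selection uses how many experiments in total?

The maximum expected citations within 83 h is 291.
electrophysiology block + calorimetry series + patch-clamp session + SAXS beamtime + XRD sweep + HPLC run + flow-cytometry panel + microarray batch hits 291 at 73 h.
Any selection reaching 291 contains exactly 8 experiments.

8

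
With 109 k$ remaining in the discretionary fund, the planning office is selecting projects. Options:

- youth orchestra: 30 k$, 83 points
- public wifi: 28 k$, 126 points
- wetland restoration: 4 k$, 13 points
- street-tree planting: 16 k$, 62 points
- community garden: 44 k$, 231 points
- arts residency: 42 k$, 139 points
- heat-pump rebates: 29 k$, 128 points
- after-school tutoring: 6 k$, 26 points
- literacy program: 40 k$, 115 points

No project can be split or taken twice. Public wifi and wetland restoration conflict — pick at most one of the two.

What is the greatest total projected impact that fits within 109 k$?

Taking public wifi + community garden + heat-pump rebates + after-school tutoring: 107 k$ used, 511 in projected impact.
Next best is public wifi + community garden + heat-pump rebates at 485 (101 k$) — short by 26.

511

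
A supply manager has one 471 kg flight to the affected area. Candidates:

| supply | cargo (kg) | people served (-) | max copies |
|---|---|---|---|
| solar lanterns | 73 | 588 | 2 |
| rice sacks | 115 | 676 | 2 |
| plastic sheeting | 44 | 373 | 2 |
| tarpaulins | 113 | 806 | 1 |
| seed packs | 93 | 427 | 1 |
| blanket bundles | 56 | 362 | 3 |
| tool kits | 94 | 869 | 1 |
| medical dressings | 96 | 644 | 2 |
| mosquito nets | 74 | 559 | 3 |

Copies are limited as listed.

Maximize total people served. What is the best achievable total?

The ratio heuristic lands on 2×solar lanterns + 2×plastic sheeting + blanket bundles + tool kits + mosquito nets (3712) but leaves 13 kg idle.
Dropping plastic sheeting and blanket bundles frees 100 kg; slotting in tarpaulins (113 kg) lifts the total to 3783 at 471 kg.
No other feasible combination exceeds 3783.

3783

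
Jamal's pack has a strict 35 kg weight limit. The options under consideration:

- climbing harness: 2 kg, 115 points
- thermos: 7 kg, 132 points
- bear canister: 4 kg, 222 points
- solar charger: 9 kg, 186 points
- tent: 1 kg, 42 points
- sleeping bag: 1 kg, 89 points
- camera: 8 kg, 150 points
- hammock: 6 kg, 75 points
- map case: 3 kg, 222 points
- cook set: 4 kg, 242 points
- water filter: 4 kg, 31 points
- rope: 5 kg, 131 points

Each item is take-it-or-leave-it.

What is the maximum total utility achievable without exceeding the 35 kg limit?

Greedy by ratio would take climbing harness + bear canister + solar charger + tent + sleeping bag + hammock + map case + cook set + rope: 35 kg used, total 1324.
Dropping solar charger and hammock frees 15 kg; slotting in thermos + camera (15 kg) lifts the total to 1345 at 35 kg.

1345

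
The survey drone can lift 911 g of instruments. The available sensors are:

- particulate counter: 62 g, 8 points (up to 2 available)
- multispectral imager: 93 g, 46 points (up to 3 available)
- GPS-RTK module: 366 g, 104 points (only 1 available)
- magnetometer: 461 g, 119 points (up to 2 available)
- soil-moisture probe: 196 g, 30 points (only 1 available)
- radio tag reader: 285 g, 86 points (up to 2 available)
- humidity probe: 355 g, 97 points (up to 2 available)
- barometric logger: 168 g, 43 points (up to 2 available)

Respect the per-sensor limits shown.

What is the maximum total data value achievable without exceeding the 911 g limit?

318

Taking particulate counter + 3×multispectral imager + 2×radio tag reader: 911 g used, 318 in data value.
Nothing else within 911 g beats 318.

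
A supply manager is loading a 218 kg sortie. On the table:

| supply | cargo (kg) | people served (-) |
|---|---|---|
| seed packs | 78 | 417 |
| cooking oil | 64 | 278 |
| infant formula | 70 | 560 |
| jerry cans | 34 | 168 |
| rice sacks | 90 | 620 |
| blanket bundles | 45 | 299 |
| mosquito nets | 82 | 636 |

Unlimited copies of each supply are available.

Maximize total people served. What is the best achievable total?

1680

The ratio ordering already packs tightly: 3×infant formula, 210 kg, 1680.
Nothing else within 218 kg beats 1680.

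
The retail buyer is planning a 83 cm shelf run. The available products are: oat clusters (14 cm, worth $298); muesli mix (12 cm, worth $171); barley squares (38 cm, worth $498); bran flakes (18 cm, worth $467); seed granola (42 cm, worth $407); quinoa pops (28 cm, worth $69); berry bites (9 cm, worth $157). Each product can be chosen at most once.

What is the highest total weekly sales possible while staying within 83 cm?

1434

The ratio heuristic lands on oat clusters + muesli mix + bran flakes + quinoa pops + berry bites (1162) but leaves 2 cm idle.
Replace quinoa pops and berry bites with barley squares: the trade gains 272 net, giving 1434 at 82 cm.
An exhaustive check of the 128 subsets confirms 1434.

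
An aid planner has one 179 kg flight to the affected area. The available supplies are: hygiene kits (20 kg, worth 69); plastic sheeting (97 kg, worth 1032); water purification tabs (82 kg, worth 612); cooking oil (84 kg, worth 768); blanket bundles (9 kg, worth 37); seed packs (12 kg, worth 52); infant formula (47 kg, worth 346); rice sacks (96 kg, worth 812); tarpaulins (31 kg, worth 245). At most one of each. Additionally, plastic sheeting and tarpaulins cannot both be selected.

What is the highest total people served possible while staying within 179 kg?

1644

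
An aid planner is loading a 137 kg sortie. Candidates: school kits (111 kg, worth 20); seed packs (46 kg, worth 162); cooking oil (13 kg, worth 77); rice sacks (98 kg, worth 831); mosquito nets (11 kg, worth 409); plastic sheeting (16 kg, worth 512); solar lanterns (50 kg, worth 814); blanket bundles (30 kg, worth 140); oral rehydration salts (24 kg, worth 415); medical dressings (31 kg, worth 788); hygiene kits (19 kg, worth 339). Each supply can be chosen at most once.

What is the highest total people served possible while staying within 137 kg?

2938

By people served per kg: mosquito nets 37.18, plastic sheeting 32.00, medical dressings 25.42 lead.
Greedy by ratio would take cooking oil + mosquito nets + plastic sheeting + oral rehydration salts + medical dressings + hygiene kits: 114 kg used, total 2540.
Replace cooking oil and hygiene kits with solar lanterns: the trade gains 398 net, giving 2938 at 132 kg.
The closest alternative, mosquito nets + plastic sheeting + solar lanterns + medical dressings + hygiene kits, reaches only 2862.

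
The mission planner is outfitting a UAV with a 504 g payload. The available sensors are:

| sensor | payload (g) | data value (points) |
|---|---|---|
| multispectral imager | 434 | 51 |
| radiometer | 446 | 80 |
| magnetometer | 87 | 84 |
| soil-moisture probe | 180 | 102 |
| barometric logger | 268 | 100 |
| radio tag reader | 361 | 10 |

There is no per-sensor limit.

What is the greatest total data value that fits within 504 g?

Best packing: 5×magnetometer — 435 g, 420 total.

420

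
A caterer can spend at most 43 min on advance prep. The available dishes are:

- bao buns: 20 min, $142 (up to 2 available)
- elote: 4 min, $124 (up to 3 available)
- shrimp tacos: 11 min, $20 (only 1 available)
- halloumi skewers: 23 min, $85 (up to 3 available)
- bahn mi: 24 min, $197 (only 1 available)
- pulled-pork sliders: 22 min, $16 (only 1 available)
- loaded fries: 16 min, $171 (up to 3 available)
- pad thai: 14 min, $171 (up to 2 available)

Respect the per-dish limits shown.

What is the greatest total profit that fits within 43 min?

714

The ratio ordering already packs tightly: 3×elote + 2×pad thai, 40 min, 714.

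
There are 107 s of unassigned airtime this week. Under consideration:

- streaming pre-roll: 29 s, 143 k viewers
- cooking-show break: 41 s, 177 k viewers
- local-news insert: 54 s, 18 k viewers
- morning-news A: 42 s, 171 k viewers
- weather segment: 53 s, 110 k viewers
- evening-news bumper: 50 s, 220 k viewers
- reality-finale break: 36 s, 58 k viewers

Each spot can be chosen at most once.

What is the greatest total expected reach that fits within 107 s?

Density check — streaming pre-roll 4.93, evening-news bumper 4.40, cooking-show break 4.32 are the best per s.
A density-first pass picks streaming pre-roll + evening-news bumper — 363 at 79 s.
Replace streaming pre-roll with cooking-show break: the trade gains 34 net, giving 397 at 91 s.
Runner-up morning-news A + evening-news bumper tops out at 391.

397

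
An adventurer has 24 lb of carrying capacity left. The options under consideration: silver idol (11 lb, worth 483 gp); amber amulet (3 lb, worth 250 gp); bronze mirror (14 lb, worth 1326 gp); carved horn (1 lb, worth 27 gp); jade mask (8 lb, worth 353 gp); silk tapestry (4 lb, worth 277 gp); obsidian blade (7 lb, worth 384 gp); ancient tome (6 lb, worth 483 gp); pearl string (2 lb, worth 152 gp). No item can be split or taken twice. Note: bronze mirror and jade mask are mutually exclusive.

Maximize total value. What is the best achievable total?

2086

Ranking by ratio (value/lb): bronze mirror 94.71, amber amulet 83.33, ancient tome 80.50.
Taking amber amulet + bronze mirror + carved horn + ancient tome: 24 lb used, 2086 in value.
Nothing else feasible within 24 lb beats 2086.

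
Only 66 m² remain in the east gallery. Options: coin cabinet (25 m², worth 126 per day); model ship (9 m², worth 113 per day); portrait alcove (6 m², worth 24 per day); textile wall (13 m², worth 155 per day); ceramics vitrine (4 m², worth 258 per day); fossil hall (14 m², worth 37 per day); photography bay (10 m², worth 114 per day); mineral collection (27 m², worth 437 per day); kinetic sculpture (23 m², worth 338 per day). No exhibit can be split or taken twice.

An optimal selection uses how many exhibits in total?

4

Optimal total is 1147.
One optimal bundle: ceramics vitrine + photography bay + mineral collection + kinetic sculpture (64 m²).
All optima have 4 exhibits.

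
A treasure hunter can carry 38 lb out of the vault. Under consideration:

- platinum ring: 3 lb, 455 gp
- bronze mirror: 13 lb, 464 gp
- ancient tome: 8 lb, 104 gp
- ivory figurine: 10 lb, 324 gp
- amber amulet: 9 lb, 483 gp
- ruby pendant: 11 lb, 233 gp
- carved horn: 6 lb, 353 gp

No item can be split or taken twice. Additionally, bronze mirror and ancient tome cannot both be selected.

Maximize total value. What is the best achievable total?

1755

Taking platinum ring + bronze mirror + amber amulet + carved horn: 31 lb used, 1755 in value.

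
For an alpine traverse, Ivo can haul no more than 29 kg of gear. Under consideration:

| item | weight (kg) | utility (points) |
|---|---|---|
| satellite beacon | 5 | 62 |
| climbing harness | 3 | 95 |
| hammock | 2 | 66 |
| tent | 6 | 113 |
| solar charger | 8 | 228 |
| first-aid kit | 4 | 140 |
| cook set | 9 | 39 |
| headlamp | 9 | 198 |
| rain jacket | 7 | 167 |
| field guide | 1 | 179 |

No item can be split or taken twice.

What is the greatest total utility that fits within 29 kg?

922

The ratio heuristic lands on climbing harness + hammock + solar charger + first-aid kit + rain jacket + field guide (875) but leaves 4 kg idle.
The 2 kg tied up in hammock is better spent on tent — total rises to 922 (29 kg).
Nothing else within 29 kg beats 922.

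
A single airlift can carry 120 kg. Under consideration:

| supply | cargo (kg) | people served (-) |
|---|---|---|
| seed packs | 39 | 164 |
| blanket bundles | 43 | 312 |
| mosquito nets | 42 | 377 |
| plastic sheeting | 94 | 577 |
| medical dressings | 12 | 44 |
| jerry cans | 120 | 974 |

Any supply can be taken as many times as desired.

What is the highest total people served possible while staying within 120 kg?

A density-first pass picks 2×mosquito nets + 3×medical dressings — 886 at 120 kg.
The 120 kg tied up in 2×mosquito nets and 3×medical dressings is better spent on jerry cans — total rises to 974 (120 kg).
That's the maximum — no swap from here does better than 974.

974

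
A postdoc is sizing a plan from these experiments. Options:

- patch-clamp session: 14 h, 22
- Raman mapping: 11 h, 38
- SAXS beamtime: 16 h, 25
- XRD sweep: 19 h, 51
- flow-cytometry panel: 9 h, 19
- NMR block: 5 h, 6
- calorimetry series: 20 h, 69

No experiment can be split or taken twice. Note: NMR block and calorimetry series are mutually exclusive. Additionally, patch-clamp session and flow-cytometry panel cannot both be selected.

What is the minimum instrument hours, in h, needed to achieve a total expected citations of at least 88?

Minimise h subject to total expected citations ≥ 88.
Taking flow-cytometry panel + calorimetry series gives 88 (≥ 88) for 29 h.
Below 29 h the best achievable stays under 88.

29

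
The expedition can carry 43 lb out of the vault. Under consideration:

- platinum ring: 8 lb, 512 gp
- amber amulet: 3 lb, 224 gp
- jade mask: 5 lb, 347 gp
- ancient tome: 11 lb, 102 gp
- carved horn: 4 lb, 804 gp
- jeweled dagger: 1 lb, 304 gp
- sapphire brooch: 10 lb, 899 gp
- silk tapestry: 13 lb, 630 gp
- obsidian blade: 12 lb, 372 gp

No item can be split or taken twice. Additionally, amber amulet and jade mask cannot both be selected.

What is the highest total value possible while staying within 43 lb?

3496

Taking platinum ring + jade mask + carved horn + jeweled dagger + sapphire brooch + silk tapestry: 41 lb used, 3496 in value.
An exhaustive check of the 512 subsets confirms 3496.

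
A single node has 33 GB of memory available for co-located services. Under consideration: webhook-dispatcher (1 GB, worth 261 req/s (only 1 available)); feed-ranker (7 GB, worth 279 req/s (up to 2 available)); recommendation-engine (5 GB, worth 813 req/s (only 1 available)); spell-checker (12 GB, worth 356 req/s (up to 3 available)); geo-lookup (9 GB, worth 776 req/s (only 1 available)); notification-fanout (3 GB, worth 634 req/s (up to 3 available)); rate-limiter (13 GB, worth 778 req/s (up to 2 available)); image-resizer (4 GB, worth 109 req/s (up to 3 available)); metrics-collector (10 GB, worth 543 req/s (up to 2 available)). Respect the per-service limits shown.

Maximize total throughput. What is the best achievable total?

4034

Ranking by ratio (throughput/GB): webhook-dispatcher 261.00, notification-fanout 211.33, recommendation-engine 162.60.
Filling by ratio: webhook-dispatcher + feed-ranker + recommendation-engine + geo-lookup + 3×notification-fanout for 4031, with 2 GB left unused.
Replace webhook-dispatcher and feed-ranker with metrics-collector: the trade gains 3 net, giving 4034 at 33 GB.
No other feasible combination exceeds 4034.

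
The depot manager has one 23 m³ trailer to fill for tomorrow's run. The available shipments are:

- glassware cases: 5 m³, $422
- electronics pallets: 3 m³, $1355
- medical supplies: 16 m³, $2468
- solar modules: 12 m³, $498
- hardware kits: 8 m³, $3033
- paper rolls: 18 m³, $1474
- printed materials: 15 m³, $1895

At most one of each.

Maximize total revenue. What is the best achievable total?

Filling by ratio: glassware cases + electronics pallets + hardware kits for 4810, with 7 m³ left unused.
The 8 m³ tied up in glassware cases and electronics pallets is better spent on printed materials — total rises to 4928 (23 m³).
Runner-up electronics pallets + solar modules + hardware kits tops out at 4886.

4928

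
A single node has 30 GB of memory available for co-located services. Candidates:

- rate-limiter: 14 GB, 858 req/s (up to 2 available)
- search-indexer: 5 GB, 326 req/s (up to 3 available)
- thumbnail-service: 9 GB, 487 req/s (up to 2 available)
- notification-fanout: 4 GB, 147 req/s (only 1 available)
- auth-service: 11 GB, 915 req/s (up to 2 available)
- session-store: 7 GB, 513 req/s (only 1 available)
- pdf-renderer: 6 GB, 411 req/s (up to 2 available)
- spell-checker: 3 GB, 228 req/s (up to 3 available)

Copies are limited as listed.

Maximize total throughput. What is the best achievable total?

A density-first pass picks 2×auth-service + 2×spell-checker — 2286 at 28 GB.
The 3 GB tied up in spell-checker is better spent on search-indexer — total rises to 2384 (30 GB).

2384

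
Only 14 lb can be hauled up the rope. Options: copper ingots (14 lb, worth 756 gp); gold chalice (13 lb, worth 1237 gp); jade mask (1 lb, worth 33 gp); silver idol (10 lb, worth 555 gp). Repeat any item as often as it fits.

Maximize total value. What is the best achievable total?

1270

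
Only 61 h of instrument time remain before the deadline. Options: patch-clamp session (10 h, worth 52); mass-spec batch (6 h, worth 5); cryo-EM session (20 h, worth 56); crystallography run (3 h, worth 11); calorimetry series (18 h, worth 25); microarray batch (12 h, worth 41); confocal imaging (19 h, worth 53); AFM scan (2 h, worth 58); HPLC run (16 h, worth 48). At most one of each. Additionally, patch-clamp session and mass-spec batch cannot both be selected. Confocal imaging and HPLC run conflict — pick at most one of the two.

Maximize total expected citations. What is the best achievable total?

255

Greedy by ratio would take patch-clamp session + crystallography run + calorimetry series + microarray batch + AFM scan + HPLC run: 61 h used, total 235.
The 21 h tied up in crystallography run and calorimetry series is better spent on cryo-EM session — total rises to 255 (60 h).
Nothing else feasible within 61 h beats 255.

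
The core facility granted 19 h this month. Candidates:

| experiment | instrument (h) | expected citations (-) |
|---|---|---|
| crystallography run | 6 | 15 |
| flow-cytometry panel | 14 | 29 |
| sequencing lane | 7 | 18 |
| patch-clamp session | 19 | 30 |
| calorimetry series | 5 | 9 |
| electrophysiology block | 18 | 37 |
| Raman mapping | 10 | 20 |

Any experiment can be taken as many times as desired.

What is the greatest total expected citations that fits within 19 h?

48

Taking the top-ratio experiments first gives 2×sequencing lane + calorimetry series for 45 (19 h).
The 12 h tied up in sequencing lane and calorimetry series is better spent on 2×crystallography run — total rises to 48 (19 h).
No other feasible combination exceeds 48.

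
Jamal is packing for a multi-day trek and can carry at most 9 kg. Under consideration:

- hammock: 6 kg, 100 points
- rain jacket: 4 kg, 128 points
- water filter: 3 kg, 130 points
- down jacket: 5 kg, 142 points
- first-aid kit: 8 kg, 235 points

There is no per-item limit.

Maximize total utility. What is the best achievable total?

390

Ranking by ratio (utility/kg): water filter 43.33, rain jacket 32.00, first-aid kit 29.38.
Taking 3×water filter: 9 kg used, 390 in utility.
No other feasible combination exceeds 390.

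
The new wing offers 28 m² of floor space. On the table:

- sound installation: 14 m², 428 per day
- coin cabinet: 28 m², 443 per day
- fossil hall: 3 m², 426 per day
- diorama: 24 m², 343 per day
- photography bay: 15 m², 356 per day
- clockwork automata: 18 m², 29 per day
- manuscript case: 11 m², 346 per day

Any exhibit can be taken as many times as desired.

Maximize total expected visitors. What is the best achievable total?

9×fossil hall uses 27 of the 28 m² and totals 3834.
That's the maximum — no swap from here does better than 3834.

3834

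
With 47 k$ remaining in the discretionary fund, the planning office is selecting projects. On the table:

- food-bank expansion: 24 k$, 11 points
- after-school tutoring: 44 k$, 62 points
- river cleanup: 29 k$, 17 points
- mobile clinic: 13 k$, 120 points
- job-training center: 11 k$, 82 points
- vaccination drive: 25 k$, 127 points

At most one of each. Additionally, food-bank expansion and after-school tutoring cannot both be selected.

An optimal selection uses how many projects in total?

Optimal total is 247.
For example mobile clinic + vaccination drive achieves it, using 38 k$.
All optima have 2 projects.

2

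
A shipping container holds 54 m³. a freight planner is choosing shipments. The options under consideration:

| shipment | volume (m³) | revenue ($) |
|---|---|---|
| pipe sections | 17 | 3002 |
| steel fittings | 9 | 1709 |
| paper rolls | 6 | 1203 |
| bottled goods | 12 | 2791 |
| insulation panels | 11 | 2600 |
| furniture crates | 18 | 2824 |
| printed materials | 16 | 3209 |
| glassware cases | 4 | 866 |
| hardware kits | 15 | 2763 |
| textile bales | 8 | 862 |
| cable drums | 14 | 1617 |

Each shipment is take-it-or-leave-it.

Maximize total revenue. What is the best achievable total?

11512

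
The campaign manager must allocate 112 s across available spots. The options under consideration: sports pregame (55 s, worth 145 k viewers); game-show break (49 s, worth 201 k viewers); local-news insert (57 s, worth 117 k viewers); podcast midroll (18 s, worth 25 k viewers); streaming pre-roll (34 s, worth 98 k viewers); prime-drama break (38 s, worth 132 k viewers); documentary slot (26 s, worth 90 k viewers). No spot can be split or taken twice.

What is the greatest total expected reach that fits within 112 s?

Ranking by ratio (expected reach/s): game-show break 4.10, prime-drama break 3.47, documentary slot 3.46, streaming pre-roll 2.88.
Taking the top-ratio spots first gives game-show break + podcast midroll + prime-drama break for 358 (105 s).
Replace podcast midroll and prime-drama break with streaming pre-roll + documentary slot: the trade gains 31 net, giving 389 at 109 s.

389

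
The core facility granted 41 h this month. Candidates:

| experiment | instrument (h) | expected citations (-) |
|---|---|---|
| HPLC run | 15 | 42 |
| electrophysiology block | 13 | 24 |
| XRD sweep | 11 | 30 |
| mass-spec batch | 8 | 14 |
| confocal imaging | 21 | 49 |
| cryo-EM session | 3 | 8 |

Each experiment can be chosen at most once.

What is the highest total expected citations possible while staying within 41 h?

99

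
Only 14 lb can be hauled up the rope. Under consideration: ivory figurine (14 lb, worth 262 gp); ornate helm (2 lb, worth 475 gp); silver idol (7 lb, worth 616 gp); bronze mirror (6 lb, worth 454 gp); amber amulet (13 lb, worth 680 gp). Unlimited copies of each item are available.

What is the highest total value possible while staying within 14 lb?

Taking 7×ornate helm: 14 lb used, 3325 in value.
Every other selection either busts 14 lb or fails to beat 3325.

3325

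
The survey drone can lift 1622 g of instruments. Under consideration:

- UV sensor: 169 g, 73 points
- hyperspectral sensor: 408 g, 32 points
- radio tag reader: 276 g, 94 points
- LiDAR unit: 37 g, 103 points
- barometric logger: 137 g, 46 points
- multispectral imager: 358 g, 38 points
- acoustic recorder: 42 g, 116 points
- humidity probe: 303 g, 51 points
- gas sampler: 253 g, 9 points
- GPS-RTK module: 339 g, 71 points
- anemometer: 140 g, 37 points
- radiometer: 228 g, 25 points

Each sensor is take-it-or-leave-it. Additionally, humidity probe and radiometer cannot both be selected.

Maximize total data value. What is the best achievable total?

Ranking by ratio (data value/g): LiDAR unit 2.78, acoustic recorder 2.76, UV sensor 0.43.
Taking UV sensor + radio tag reader + LiDAR unit + barometric logger + acoustic recorder + humidity probe + GPS-RTK module + anemometer: 1443 g used, 591 in data value.
The spare 179 g is too small for any remaining sensor, and no feasible exchange beats 591.

591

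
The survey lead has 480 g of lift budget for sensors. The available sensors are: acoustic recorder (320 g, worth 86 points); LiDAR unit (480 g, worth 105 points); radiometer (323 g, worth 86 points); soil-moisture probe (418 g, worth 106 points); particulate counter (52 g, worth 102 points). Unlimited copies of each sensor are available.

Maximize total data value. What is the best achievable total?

The ratio ordering already packs tightly: 9×particulate counter, 468 g, 918.
No other feasible combination exceeds 918.

918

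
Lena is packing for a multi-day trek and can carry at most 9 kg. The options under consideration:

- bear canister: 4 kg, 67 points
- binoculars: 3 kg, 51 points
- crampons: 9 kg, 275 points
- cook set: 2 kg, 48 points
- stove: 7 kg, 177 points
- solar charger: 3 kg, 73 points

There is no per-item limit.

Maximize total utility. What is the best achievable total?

275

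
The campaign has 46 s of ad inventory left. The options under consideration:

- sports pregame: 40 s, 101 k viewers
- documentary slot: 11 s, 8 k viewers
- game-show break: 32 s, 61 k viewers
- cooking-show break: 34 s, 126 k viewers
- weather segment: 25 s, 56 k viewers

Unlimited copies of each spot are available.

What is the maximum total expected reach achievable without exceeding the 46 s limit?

134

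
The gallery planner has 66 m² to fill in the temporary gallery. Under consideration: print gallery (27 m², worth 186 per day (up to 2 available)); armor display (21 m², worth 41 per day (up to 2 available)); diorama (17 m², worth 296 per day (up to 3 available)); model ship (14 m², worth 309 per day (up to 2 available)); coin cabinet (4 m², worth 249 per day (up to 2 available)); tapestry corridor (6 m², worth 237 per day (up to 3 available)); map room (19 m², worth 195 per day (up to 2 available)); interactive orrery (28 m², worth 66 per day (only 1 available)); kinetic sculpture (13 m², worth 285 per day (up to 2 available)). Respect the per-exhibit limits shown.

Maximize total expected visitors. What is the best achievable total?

2088

The ratio heuristic lands on 2×model ship + 2×coin cabinet + 3×tapestry corridor (1827) but leaves 12 m² idle.
Dropping model ship frees 14 m²; slotting in 2×kinetic sculpture (26 m²) lifts the total to 2088 at 66 m².
That's the maximum — no swap from here does better than 2088.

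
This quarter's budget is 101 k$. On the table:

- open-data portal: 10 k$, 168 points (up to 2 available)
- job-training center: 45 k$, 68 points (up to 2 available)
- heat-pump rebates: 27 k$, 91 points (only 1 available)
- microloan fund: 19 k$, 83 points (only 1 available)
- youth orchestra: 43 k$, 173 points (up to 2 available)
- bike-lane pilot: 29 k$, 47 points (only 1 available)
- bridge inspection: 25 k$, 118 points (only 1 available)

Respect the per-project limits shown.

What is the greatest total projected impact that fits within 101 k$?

Ranking by ratio (projected impact/k$): open-data portal 16.80, bridge inspection 4.72, microloan fund 4.37, youth orchestra 4.02.
Best packing: 2×open-data portal + heat-pump rebates + microloan fund + bridge inspection — 91 k$, 628 total.
Every other selection either busts 101 k$ or exceeds an availability limit or fails to beat 628.

628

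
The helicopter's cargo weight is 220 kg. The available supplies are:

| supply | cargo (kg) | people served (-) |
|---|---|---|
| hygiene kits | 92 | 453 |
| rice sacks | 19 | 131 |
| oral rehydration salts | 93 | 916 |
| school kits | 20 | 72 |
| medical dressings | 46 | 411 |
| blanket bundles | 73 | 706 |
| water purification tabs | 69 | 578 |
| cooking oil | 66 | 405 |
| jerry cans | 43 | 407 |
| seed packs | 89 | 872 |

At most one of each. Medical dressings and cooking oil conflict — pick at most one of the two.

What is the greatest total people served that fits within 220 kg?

2033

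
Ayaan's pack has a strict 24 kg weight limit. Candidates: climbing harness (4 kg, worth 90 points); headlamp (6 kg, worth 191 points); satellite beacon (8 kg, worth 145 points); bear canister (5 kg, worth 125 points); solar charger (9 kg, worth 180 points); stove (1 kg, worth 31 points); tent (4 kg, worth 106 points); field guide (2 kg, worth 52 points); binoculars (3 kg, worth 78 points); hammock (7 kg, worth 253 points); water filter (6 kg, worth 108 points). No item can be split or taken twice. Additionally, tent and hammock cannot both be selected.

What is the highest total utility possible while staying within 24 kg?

730

Taking headlamp + bear canister + stove + field guide + binoculars + hammock: 24 kg used, 730 in utility.
No other feasible combination exceeds 730.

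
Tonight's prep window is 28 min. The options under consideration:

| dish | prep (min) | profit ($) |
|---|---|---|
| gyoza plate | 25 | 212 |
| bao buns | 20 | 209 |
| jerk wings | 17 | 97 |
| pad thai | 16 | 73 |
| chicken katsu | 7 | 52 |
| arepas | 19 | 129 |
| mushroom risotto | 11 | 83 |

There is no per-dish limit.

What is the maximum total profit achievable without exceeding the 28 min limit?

261

Bao buns + chicken katsu uses 27 of the 28 min and totals 261.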